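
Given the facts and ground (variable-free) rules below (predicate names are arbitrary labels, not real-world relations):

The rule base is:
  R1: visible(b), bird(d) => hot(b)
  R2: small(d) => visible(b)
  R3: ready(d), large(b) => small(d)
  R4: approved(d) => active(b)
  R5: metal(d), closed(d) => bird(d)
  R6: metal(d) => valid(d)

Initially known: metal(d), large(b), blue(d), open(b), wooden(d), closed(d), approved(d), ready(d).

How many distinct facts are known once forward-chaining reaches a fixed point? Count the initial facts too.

14

Round 1: R3 [ready(d), large(b) => small(d)]; R4 [approved(d) => active(b)]; R5 [metal(d), closed(d) => bird(d)]; R6 [metal(d) => valid(d)]. New: small(d), active(b), bird(d), valid(d).
Round 2: R2 [small(d) => visible(b)]. New: visible(b).
Round 3: R1 [visible(b), bird(d) => hot(b)]. New: hot(b).
Closure: {active(b), approved(d), bird(d), blue(d), closed(d), hot(b), large(b), metal(d), open(b), ready(d), small(d), valid(d), visible(b), wooden(d)} — 14 facts.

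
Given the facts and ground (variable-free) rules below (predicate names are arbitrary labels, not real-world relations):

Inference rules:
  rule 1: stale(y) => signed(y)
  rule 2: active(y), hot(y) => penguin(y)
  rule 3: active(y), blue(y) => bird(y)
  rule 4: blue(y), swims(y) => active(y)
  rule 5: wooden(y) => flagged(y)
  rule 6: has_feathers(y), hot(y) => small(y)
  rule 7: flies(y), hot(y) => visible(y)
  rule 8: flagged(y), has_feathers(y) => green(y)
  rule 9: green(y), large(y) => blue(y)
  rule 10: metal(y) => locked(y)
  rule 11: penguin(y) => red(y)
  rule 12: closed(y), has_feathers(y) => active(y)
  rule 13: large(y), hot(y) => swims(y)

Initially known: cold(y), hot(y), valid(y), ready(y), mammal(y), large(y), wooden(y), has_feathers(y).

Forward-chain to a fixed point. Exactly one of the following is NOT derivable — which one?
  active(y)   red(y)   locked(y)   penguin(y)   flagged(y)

locked(y)

Round 1 — rule 5, rule 6, rule 13, derive flagged(y), small(y), swims(y).
Round 2 — rule 8, derive green(y).
Round 3 — rule 9, derive blue(y).
Round 4 — rule 4, derive active(y).
Round 5 — rule 2, rule 3, derive penguin(y), bird(y).
Round 6 — rule 11, derive red(y).
Derived: penguin(y) (round 5), red(y) (round 6), flagged(y) (round 1), active(y) (round 4). locked(y) never appears in any round.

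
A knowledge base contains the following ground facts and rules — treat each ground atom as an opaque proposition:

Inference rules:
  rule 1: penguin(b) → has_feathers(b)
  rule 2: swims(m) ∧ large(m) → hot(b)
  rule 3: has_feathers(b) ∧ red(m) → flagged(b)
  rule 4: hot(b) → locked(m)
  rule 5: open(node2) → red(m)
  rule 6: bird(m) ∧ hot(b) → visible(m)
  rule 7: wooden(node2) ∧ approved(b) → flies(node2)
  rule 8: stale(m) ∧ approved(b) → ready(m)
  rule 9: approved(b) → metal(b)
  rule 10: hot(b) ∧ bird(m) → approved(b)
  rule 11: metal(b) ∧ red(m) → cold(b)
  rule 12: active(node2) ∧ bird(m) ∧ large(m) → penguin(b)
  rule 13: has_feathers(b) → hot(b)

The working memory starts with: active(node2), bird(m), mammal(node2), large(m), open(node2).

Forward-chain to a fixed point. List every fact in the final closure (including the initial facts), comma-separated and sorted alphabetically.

Round 1: rule 5 [open(node2) → red(m)]; rule 12 [active(node2) ∧ bird(m) ∧ large(m) → penguin(b)]. New: red(m), penguin(b).
Round 2: rule 1 [penguin(b) → has_feathers(b)]. New: has_feathers(b).
Round 3: rule 3 [has_feathers(b) ∧ red(m) → flagged(b)]; rule 13 [has_feathers(b) → hot(b)]. New: flagged(b), hot(b).
Round 4: rule 4 [hot(b) → locked(m)]; rule 6 [bird(m) ∧ hot(b) → visible(m)]; rule 10 [hot(b) ∧ bird(m) → approved(b)]. New: locked(m), visible(m), approved(b).
Round 5: rule 9 [approved(b) → metal(b)]. New: metal(b).
Round 6: rule 11 [metal(b) ∧ red(m) → cold(b)]. New: cold(b).

active(node2), approved(b), bird(m), cold(b), flagged(b), has_feathers(b), hot(b), large(m), locked(m), mammal(node2), metal(b), open(node2), penguin(b), red(m), visible(m)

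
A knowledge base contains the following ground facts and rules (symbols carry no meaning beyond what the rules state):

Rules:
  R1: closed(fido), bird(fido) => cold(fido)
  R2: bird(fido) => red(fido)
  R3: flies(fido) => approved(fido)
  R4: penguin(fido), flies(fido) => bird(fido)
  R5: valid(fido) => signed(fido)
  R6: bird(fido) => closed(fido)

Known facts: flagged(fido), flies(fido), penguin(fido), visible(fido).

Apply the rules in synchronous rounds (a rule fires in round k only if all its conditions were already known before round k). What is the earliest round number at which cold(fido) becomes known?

Round 1: R3 [flies(fido) => approved(fido)]; R4 [penguin(fido), flies(fido) => bird(fido)]. New: approved(fido), bird(fido).
Round 2: R2 [bird(fido) => red(fido)]; R6 [bird(fido) => closed(fido)]. New: red(fido), closed(fido).
Round 3: R1 [closed(fido), bird(fido) => cold(fido)]. New: cold(fido).
cold(fido) first appears in round 3.

3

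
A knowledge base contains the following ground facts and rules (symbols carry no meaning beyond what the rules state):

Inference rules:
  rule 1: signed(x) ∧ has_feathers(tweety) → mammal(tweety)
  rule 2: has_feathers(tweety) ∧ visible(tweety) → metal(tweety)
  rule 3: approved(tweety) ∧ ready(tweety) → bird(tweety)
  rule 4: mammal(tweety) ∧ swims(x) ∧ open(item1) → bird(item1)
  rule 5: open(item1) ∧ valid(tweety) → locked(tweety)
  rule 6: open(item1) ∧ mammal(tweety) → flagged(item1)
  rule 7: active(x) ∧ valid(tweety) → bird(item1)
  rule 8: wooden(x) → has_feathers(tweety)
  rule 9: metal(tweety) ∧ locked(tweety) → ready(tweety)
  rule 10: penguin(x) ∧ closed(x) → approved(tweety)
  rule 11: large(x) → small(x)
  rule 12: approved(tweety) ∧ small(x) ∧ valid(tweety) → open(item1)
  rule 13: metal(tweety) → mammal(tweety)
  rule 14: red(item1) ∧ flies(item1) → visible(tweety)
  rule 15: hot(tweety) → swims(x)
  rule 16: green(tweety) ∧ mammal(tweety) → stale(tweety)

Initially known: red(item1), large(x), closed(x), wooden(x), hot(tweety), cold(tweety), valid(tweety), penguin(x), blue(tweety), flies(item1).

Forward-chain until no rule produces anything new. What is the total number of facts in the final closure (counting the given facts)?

23

Round 1: rule 8 [wooden(x) → has_feathers(tweety)]; rule 10 [penguin(x) ∧ closed(x) → approved(tweety)]; rule 11 [large(x) → small(x)]; rule 14 [red(item1) ∧ flies(item1) → visible(tweety)]; rule 15 [hot(tweety) → swims(x)]. New: has_feathers(tweety), approved(tweety), small(x), visible(tweety), swims(x).
Round 2: rule 2 [has_feathers(tweety) ∧ visible(tweety) → metal(tweety)]; rule 12 [approved(tweety) ∧ small(x) ∧ valid(tweety) → open(item1)]. New: metal(tweety), open(item1).
Round 3: rule 5 [open(item1) ∧ valid(tweety) → locked(tweety)]; rule 13 [metal(tweety) → mammal(tweety)]. New: locked(tweety), mammal(tweety).
Round 4: rule 4 [mammal(tweety) ∧ swims(x) ∧ open(item1) → bird(item1)]; rule 6 [open(item1) ∧ mammal(tweety) → flagged(item1)]; rule 9 [metal(tweety) ∧ locked(tweety) → ready(tweety)]. New: bird(item1), flagged(item1), ready(tweety).
Round 5: rule 3 [approved(tweety) ∧ ready(tweety) → bird(tweety)]. New: bird(tweety).
Closure: {approved(tweety), bird(item1), bird(tweety), blue(tweety), closed(x), cold(tweety), flagged(item1), flies(item1), has_feathers(tweety), hot(tweety), large(x), locked(tweety), mammal(tweety), metal(tweety), open(item1), penguin(x), ready(tweety), red(item1), small(x), swims(x), valid(tweety), visible(tweety), wooden(x)} — 23 facts.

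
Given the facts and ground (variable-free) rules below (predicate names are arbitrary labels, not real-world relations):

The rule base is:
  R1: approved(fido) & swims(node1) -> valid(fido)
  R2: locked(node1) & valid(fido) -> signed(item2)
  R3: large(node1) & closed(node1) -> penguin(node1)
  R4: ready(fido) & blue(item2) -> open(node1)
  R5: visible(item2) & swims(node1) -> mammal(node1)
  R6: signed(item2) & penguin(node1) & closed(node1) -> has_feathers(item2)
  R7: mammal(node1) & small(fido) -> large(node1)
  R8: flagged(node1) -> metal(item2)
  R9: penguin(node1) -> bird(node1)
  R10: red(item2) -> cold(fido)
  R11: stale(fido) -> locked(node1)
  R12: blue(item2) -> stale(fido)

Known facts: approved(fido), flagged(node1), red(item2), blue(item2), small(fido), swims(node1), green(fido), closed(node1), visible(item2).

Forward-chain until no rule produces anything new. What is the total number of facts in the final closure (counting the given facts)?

Round 1 — R1, R5, R8, R10, R12, derive valid(fido), mammal(node1), metal(item2), cold(fido), stale(fido).
Round 2 — R7, R11, derive large(node1), locked(node1).
Round 3 — R2, R3, derive signed(item2), penguin(node1).
Round 4 — R6, R9, derive has_feathers(item2), bird(node1).
Closure: {approved(fido), bird(node1), blue(item2), closed(node1), cold(fido), flagged(node1), green(fido), has_feathers(item2), large(node1), locked(node1), mammal(node1), metal(item2), penguin(node1), red(item2), signed(item2), small(fido), stale(fido), swims(node1), valid(fido), visible(item2)} — 20 facts.

20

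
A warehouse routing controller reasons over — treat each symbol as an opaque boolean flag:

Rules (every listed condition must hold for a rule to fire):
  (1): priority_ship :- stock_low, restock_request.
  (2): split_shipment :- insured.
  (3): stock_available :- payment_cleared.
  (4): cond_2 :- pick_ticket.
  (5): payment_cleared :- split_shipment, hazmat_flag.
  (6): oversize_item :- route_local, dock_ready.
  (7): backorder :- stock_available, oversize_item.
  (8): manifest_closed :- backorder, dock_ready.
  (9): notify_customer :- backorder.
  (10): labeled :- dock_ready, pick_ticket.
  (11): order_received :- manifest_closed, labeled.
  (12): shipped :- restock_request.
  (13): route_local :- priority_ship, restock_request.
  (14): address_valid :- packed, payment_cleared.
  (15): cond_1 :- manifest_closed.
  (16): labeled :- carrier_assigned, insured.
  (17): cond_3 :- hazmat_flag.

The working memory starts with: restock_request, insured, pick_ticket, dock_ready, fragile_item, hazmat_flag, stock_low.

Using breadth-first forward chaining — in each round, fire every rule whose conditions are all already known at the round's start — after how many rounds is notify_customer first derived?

5

[1] (1) [priority_ship :- stock_low, restock_request.]; (2) [split_shipment :- insured.]; (4) [cond_2 :- pick_ticket.]; (10) [labeled :- dock_ready, pick_ticket.]; (12) [shipped :- restock_request.]; (17) [cond_3 :- hazmat_flag.]. ⇒ new: priority_ship, split_shipment, cond_2, labeled, shipped, cond_3.
[2] (5) [payment_cleared :- split_shipment, hazmat_flag.]; (13) [route_local :- priority_ship, restock_request.]. ⇒ new: payment_cleared, route_local.
[3] (3) [stock_available :- payment_cleared.]; (6) [oversize_item :- route_local, dock_ready.]. ⇒ new: stock_available, oversize_item.
[4] (7) [backorder :- stock_available, oversize_item.]. ⇒ new: backorder.
[5] (8) [manifest_closed :- backorder, dock_ready.]; (9) [notify_customer :- backorder.]. ⇒ new: manifest_closed, notify_customer.
notify_customer first appears in round 5.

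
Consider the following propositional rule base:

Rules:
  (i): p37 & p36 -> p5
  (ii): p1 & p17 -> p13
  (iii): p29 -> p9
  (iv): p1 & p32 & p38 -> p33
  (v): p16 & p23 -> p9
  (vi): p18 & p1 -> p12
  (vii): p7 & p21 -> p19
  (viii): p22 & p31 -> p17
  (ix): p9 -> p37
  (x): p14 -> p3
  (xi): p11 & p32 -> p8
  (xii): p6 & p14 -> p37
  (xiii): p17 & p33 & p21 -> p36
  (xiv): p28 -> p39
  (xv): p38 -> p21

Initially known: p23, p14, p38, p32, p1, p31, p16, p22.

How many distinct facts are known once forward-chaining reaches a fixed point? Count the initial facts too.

[1] (iv) [p1 & p32 & p38 -> p33]; (v) [p16 & p23 -> p9]; (viii) [p22 & p31 -> p17]; (x) [p14 -> p3]; (xv) [p38 -> p21]. ⇒ new: p33, p9, p17, p3, p21.
[2] (ii) [p1 & p17 -> p13]; (ix) [p9 -> p37]; (xiii) [p17 & p33 & p21 -> p36]. ⇒ new: p13, p37, p36.
[3] (i) [p37 & p36 -> p5]. ⇒ new: p5.
Closure: {p1, p13, p14, p16, p17, p21, p22, p23, p3, p31, p32, p33, p36, p37, p38, p5, p9} — 17 facts.

17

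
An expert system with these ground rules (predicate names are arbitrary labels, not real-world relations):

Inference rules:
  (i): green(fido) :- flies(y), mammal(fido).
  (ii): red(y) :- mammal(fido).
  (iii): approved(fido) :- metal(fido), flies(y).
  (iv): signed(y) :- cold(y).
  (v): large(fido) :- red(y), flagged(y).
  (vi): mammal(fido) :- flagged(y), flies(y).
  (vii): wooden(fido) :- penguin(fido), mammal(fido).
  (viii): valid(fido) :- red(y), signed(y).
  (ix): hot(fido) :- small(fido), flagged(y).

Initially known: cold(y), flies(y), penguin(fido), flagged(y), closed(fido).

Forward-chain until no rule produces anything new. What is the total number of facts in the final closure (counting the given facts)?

12

[1] (iv) [signed(y) :- cold(y).]; (vi) [mammal(fido) :- flagged(y), flies(y).]. ⇒ new: signed(y), mammal(fido).
[2] (i) [green(fido) :- flies(y), mammal(fido).]; (ii) [red(y) :- mammal(fido).]; (vii) [wooden(fido) :- penguin(fido), mammal(fido).]. ⇒ new: green(fido), red(y), wooden(fido).
[3] (v) [large(fido) :- red(y), flagged(y).]; (viii) [valid(fido) :- red(y), signed(y).]. ⇒ new: large(fido), valid(fido).
Closure: {closed(fido), cold(y), flagged(y), flies(y), green(fido), large(fido), mammal(fido), penguin(fido), red(y), signed(y), valid(fido), wooden(fido)} — 12 facts.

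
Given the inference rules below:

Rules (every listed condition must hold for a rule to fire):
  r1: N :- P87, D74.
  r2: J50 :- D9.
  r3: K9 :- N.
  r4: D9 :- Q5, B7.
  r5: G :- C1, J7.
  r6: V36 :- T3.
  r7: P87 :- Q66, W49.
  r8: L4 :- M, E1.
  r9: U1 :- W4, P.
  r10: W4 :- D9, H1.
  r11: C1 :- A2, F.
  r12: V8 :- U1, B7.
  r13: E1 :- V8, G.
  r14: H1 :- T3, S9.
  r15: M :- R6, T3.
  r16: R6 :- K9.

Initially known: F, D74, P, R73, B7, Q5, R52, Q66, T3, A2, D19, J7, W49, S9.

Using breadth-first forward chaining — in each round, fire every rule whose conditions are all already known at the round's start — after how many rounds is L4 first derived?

6

Round 1: r4 [D9 :- Q5, B7.]; r6 [V36 :- T3.]; r7 [P87 :- Q66, W49.]; r11 [C1 :- A2, F.]; r14 [H1 :- T3, S9.]. New: D9, V36, P87, C1, H1.
Round 2: r1 [N :- P87, D74.]; r2 [J50 :- D9.]; r5 [G :- C1, J7.]; r10 [W4 :- D9, H1.]. New: N, J50, G, W4.
Round 3: r3 [K9 :- N.]; r9 [U1 :- W4, P.]. New: K9, U1.
Round 4: r12 [V8 :- U1, B7.]; r16 [R6 :- K9.]. New: V8, R6.
Round 5: r13 [E1 :- V8, G.]; r15 [M :- R6, T3.]. New: E1, M.
Round 6: r8 [L4 :- M, E1.]. New: L4.
L4 first appears in round 6.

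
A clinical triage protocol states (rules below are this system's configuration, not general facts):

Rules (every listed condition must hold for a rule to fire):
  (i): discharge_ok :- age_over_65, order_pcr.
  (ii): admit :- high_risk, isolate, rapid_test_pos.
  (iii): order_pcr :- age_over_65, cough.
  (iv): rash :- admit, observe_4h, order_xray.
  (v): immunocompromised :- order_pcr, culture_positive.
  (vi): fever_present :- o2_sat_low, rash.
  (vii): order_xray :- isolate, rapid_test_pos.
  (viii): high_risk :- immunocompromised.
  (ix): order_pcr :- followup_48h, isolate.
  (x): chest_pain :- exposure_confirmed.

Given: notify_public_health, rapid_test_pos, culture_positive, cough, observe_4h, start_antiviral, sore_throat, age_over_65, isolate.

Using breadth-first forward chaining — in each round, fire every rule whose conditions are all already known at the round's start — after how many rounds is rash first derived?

Round 1: (iii) [order_pcr :- age_over_65, cough.]; (vii) [order_xray :- isolate, rapid_test_pos.]. New: order_pcr, order_xray.
Round 2: (i) [discharge_ok :- age_over_65, order_pcr.]; (v) [immunocompromised :- order_pcr, culture_positive.]. New: discharge_ok, immunocompromised.
Round 3: (viii) [high_risk :- immunocompromised.]. New: high_risk.
Round 4: (ii) [admit :- high_risk, isolate, rapid_test_pos.]. New: admit.
Round 5: (iv) [rash :- admit, observe_4h, order_xray.]. New: rash.
rash first appears in round 5.

5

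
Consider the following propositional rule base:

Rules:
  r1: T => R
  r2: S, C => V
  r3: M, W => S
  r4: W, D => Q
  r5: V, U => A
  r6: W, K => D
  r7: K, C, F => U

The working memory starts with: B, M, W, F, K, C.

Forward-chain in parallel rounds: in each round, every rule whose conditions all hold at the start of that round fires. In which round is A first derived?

[1] r3 [M, W => S]; r6 [W, K => D]; r7 [K, C, F => U]. ⇒ new: S, D, U.
[2] r2 [S, C => V]; r4 [W, D => Q]. ⇒ new: V, Q.
[3] r5 [V, U => A]. ⇒ new: A.
A first appears in round 3.

3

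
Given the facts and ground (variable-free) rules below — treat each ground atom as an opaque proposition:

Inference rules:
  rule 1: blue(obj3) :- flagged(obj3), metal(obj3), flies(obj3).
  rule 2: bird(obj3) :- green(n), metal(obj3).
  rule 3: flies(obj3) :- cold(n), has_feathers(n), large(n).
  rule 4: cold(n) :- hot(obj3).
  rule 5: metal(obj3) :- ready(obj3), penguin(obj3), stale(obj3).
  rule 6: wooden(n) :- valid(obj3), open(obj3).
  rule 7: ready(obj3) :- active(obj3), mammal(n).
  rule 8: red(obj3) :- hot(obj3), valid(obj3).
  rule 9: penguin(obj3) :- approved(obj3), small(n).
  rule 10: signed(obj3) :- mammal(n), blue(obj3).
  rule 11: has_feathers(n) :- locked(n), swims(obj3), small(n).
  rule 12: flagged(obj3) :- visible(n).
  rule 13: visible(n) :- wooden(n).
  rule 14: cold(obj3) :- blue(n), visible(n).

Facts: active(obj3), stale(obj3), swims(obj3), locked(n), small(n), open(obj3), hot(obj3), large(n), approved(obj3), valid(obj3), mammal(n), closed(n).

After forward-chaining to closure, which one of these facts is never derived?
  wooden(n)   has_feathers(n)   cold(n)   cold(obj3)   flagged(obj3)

Round 1 — rule 4, rule 6, rule 7, rule 8, rule 9, rule 11, derive cold(n), wooden(n), ready(obj3), red(obj3), penguin(obj3), has_feathers(n).
Round 2 — rule 3, rule 5, rule 13, derive flies(obj3), metal(obj3), visible(n).
Round 3 — rule 12, derive flagged(obj3).
Round 4 — rule 1, derive blue(obj3).
Round 5 — rule 10, derive signed(obj3).
Derived: wooden(n) (round 1), cold(n) (round 1), has_feathers(n) (round 1), flagged(obj3) (round 3). cold(obj3) never appears in any round.

cold(obj3)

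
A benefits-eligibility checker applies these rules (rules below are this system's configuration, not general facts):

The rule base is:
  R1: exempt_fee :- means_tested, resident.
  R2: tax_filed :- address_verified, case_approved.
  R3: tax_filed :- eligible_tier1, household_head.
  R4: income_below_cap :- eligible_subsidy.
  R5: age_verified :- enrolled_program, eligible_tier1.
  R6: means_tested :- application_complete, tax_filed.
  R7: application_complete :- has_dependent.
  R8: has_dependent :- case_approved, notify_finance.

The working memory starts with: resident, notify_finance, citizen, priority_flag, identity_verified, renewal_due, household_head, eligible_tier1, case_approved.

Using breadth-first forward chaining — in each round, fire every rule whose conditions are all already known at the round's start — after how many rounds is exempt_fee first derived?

4

Round 1 fires R3, R8, giving tax_filed, has_dependent.
Round 2 fires R7, giving application_complete.
Round 3 fires R6, giving means_tested.
Round 4 fires R1, giving exempt_fee.
exempt_fee first appears in round 4.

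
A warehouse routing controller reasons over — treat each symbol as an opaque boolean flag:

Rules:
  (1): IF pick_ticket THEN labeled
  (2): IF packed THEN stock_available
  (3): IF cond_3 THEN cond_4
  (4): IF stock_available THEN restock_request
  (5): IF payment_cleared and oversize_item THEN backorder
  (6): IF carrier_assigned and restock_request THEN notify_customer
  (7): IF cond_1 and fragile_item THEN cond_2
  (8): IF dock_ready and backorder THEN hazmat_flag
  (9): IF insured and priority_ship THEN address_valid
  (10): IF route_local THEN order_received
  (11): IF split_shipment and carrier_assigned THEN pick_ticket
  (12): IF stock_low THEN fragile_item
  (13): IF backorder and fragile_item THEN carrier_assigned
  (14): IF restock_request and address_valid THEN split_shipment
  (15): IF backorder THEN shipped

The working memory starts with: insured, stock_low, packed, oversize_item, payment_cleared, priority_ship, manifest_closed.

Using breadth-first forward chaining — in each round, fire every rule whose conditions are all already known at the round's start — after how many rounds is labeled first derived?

5

Round 1 fires (2), (5), (9), (12), giving stock_available, backorder, address_valid, fragile_item.
Round 2 fires (4), (13), (15), giving restock_request, carrier_assigned, shipped.
Round 3 fires (6), (14), giving notify_customer, split_shipment.
Round 4 fires (11), giving pick_ticket.
Round 5 fires (1), giving labeled.
labeled first appears in round 5.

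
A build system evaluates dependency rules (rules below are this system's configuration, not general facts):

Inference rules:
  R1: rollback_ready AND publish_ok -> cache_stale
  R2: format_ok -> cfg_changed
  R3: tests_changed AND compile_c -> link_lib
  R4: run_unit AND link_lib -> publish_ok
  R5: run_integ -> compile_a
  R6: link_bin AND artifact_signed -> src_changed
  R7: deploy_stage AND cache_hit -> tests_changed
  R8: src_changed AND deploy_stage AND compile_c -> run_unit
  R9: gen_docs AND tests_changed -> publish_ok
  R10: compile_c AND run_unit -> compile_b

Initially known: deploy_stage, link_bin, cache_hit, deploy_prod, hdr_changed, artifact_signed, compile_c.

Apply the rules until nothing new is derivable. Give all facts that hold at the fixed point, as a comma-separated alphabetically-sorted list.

Round 1 fires R6, R7, giving src_changed, tests_changed.
Round 2 fires R3, R8, giving link_lib, run_unit.
Round 3 fires R4, R10, giving publish_ok, compile_b.

artifact_signed, cache_hit, compile_b, compile_c, deploy_prod, deploy_stage, hdr_changed, link_bin, link_lib, publish_ok, run_unit, src_changed, tests_changed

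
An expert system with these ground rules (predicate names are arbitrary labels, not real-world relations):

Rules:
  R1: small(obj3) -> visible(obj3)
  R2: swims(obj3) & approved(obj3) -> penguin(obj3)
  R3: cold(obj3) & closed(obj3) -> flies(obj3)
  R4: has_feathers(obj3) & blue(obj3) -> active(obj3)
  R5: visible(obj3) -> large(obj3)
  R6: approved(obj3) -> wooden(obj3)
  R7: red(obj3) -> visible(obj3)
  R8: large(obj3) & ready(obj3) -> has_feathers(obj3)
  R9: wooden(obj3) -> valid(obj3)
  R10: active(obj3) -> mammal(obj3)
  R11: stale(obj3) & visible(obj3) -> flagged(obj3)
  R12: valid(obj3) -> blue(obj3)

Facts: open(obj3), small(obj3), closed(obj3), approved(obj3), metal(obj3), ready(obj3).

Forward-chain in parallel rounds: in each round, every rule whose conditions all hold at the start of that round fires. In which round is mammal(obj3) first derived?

5

Round 1: R1 [small(obj3) -> visible(obj3)]; R6 [approved(obj3) -> wooden(obj3)]. New: visible(obj3), wooden(obj3).
Round 2: R5 [visible(obj3) -> large(obj3)]; R9 [wooden(obj3) -> valid(obj3)]. New: large(obj3), valid(obj3).
Round 3: R8 [large(obj3) & ready(obj3) -> has_feathers(obj3)]; R12 [valid(obj3) -> blue(obj3)]. New: has_feathers(obj3), blue(obj3).
Round 4: R4 [has_feathers(obj3) & blue(obj3) -> active(obj3)]. New: active(obj3).
Round 5: R10 [active(obj3) -> mammal(obj3)]. New: mammal(obj3).
mammal(obj3) first appears in round 5.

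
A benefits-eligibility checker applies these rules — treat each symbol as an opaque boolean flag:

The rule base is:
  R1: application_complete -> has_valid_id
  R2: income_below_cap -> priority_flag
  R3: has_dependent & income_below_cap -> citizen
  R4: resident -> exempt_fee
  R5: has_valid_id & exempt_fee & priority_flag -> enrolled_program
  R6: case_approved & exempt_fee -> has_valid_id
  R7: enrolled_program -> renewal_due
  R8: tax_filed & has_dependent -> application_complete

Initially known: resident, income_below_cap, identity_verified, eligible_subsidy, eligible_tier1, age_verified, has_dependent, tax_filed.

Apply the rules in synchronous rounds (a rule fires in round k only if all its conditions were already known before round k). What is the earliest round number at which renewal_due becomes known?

4

Round 1: R2 [income_below_cap -> priority_flag]; R3 [has_dependent & income_below_cap -> citizen]; R4 [resident -> exempt_fee]; R8 [tax_filed & has_dependent -> application_complete]. New: priority_flag, citizen, exempt_fee, application_complete.
Round 2: R1 [application_complete -> has_valid_id]. New: has_valid_id.
Round 3: R5 [has_valid_id & exempt_fee & priority_flag -> enrolled_program]. New: enrolled_program.
Round 4: R7 [enrolled_program -> renewal_due]. New: renewal_due.
renewal_due first appears in round 4.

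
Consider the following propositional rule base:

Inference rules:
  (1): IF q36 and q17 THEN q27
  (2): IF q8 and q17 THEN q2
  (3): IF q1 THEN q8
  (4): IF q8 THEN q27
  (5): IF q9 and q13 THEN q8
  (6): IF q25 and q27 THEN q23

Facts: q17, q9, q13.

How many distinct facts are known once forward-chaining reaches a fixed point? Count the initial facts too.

6

Round 1 fires (5), giving q8.
Round 2 fires (2), (4), giving q2, q27.
Closure: {q13, q17, q2, q27, q8, q9} — 6 facts.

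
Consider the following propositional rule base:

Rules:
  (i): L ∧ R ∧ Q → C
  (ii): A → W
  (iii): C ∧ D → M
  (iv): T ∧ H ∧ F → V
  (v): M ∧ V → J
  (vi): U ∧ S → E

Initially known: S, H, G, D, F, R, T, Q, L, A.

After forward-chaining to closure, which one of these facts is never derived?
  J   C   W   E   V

E

Round 1 — (i), (ii), (iv), derive C, W, V.
Round 2 — (iii), derive M.
Round 3 — (v), derive J.
Derived: J (round 3), V (round 1), W (round 1), C (round 1). E never appears in any round.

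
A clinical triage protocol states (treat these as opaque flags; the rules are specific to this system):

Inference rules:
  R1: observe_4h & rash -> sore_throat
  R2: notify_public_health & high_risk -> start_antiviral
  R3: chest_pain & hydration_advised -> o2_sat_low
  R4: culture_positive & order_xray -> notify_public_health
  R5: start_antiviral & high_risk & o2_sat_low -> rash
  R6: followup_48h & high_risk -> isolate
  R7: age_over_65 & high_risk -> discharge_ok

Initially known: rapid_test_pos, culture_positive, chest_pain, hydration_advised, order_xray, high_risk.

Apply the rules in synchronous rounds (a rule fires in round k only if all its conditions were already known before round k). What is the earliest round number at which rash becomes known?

Round 1 fires R3, R4, giving o2_sat_low, notify_public_health.
Round 2 fires R2, giving start_antiviral.
Round 3 fires R5, giving rash.
rash first appears in round 3.

3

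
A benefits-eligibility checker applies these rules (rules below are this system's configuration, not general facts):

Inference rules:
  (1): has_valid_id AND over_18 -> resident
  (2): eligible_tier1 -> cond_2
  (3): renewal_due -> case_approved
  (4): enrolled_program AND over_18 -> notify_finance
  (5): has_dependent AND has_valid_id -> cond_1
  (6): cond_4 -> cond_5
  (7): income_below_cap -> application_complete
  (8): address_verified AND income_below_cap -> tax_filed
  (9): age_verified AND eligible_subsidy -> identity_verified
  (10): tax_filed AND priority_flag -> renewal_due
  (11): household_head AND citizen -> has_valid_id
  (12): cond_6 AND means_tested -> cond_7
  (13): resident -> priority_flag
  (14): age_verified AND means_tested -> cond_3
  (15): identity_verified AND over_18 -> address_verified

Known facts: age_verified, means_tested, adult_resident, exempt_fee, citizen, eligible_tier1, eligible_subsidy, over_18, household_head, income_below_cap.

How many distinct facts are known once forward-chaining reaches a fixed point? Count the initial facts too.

21

Round 1: (2) [eligible_tier1 -> cond_2]; (7) [income_below_cap -> application_complete]; (9) [age_verified AND eligible_subsidy -> identity_verified]; (11) [household_head AND citizen -> has_valid_id]; (14) [age_verified AND means_tested -> cond_3]. Adds cond_2, application_complete, identity_verified, has_valid_id, cond_3.
Round 2: (1) [has_valid_id AND over_18 -> resident]; (15) [identity_verified AND over_18 -> address_verified]. Adds resident, address_verified.
Round 3: (8) [address_verified AND income_below_cap -> tax_filed]; (13) [resident -> priority_flag]. Adds tax_filed, priority_flag.
Round 4: (10) [tax_filed AND priority_flag -> renewal_due]. Adds renewal_due.
Round 5: (3) [renewal_due -> case_approved]. Adds case_approved.
Closure: {address_verified, adult_resident, age_verified, application_complete, case_approved, citizen, cond_2, cond_3, eligible_subsidy, eligible_tier1, exempt_fee, has_valid_id, household_head, identity_verified, income_below_cap, means_tested, over_18, priority_flag, renewal_due, resident, tax_filed} — 21 facts.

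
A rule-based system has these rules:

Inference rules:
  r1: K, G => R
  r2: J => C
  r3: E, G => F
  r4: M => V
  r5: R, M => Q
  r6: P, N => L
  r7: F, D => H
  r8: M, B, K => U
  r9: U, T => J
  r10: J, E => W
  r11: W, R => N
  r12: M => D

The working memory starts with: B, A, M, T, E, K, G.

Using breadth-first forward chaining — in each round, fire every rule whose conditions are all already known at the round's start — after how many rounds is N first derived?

Round 1 — r1, r3, r4, r8, r12, derive R, F, V, U, D.
Round 2 — r5, r7, r9, derive Q, H, J.
Round 3 — r2, r10, derive C, W.
Round 4 — r11, derive N.
N first appears in round 4.

4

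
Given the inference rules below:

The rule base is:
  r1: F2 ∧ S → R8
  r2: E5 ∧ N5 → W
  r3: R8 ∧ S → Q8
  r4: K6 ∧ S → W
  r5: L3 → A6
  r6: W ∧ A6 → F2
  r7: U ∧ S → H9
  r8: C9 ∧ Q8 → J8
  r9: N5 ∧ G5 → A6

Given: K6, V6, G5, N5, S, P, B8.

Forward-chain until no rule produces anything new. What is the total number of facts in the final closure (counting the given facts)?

[1] r4 [K6 ∧ S → W]; r9 [N5 ∧ G5 → A6]. ⇒ new: W, A6.
[2] r6 [W ∧ A6 → F2]. ⇒ new: F2.
[3] r1 [F2 ∧ S → R8]. ⇒ new: R8.
[4] r3 [R8 ∧ S → Q8]. ⇒ new: Q8.
Closure: {A6, B8, F2, G5, K6, N5, P, Q8, R8, S, V6, W} — 12 facts.

12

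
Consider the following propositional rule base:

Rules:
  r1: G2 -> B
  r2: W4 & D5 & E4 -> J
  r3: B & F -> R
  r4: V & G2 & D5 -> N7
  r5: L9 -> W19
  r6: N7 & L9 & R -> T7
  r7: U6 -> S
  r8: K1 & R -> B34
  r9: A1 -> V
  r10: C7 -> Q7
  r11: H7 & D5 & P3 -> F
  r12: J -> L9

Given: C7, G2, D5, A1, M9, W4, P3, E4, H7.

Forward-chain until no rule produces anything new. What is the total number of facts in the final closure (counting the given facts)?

Round 1 — r1, r2, r9, r10, r11, derive B, J, V, Q7, F.
Round 2 — r3, r4, r12, derive R, N7, L9.
Round 3 — r5, r6, derive W19, T7.
Closure: {A1, B, C7, D5, E4, F, G2, H7, J, L9, M9, N7, P3, Q7, R, T7, V, W19, W4} — 19 facts.

19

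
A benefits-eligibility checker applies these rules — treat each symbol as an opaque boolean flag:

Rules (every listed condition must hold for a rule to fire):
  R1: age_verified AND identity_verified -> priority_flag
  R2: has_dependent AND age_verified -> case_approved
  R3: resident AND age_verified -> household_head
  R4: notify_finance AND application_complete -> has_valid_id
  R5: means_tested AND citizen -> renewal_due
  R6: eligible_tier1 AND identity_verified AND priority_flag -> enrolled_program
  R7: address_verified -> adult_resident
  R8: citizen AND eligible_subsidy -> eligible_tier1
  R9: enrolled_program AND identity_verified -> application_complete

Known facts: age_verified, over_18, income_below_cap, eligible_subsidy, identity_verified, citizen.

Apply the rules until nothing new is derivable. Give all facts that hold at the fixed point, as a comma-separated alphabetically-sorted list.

Round 1: R1 [age_verified AND identity_verified -> priority_flag]; R8 [citizen AND eligible_subsidy -> eligible_tier1]. New: priority_flag, eligible_tier1.
Round 2: R6 [eligible_tier1 AND identity_verified AND priority_flag -> enrolled_program]. New: enrolled_program.
Round 3: R9 [enrolled_program AND identity_verified -> application_complete]. New: application_complete.

age_verified, application_complete, citizen, eligible_subsidy, eligible_tier1, enrolled_program, identity_verified, income_below_cap, over_18, priority_flag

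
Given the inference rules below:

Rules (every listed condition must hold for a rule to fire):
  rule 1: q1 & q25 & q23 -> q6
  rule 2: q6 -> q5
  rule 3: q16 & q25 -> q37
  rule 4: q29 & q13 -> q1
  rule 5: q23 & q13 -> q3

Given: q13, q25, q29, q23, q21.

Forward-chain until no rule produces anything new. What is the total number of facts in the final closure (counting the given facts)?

9

Round 1 — rule 4, rule 5, derive q1, q3.
Round 2 — rule 1, derive q6.
Round 3 — rule 2, derive q5.
Closure: {q1, q13, q21, q23, q25, q29, q3, q5, q6} — 9 facts.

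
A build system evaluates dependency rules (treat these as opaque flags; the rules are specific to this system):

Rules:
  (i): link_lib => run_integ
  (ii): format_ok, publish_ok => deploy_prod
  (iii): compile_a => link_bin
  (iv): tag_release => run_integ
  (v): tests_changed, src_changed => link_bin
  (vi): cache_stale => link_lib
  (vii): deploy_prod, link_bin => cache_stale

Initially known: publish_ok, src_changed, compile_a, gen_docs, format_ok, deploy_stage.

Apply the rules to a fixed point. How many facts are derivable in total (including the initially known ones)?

11

Round 1: (ii) [format_ok, publish_ok => deploy_prod]; (iii) [compile_a => link_bin]. New: deploy_prod, link_bin.
Round 2: (vii) [deploy_prod, link_bin => cache_stale]. New: cache_stale.
Round 3: (vi) [cache_stale => link_lib]. New: link_lib.
Round 4: (i) [link_lib => run_integ]. New: run_integ.
Closure: {cache_stale, compile_a, deploy_prod, deploy_stage, format_ok, gen_docs, link_bin, link_lib, publish_ok, run_integ, src_changed} — 11 facts.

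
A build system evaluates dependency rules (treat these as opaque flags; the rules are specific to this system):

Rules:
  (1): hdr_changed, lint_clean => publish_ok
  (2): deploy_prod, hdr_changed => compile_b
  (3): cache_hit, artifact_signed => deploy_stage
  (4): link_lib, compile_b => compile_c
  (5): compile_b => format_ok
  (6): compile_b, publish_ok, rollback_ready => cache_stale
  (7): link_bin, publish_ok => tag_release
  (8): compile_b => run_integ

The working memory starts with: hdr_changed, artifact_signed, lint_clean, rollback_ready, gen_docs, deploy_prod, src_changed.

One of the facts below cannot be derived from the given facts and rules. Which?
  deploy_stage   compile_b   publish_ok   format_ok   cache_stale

Round 1 — (1), (2), derive publish_ok, compile_b.
Round 2 — (5), (6), (8), derive format_ok, cache_stale, run_integ.
Derived: publish_ok (round 1), format_ok (round 2), cache_stale (round 2), compile_b (round 1). deploy_stage never appears in any round.

deploy_stage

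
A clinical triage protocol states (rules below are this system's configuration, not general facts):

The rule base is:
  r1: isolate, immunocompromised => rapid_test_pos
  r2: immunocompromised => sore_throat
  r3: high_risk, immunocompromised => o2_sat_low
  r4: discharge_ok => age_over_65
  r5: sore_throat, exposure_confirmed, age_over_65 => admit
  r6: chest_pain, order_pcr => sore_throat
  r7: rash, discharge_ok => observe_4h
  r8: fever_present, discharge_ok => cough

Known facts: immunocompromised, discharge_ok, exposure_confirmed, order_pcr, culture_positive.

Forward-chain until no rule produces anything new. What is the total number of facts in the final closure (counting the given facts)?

8

Round 1: r2 [immunocompromised => sore_throat]; r4 [discharge_ok => age_over_65]. Adds sore_throat, age_over_65.
Round 2: r5 [sore_throat, exposure_confirmed, age_over_65 => admit]. Adds admit.
Closure: {admit, age_over_65, culture_positive, discharge_ok, exposure_confirmed, immunocompromised, order_pcr, sore_throat} — 8 facts.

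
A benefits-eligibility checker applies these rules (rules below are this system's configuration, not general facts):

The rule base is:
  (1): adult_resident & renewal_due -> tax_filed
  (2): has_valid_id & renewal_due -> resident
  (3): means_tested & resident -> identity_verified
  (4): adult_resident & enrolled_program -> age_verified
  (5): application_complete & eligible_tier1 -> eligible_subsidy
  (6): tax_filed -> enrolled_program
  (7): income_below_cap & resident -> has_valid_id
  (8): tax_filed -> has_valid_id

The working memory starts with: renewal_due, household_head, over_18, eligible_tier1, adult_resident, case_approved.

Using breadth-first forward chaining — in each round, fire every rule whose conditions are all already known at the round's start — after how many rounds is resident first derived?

Round 1 fires (1), giving tax_filed.
Round 2 fires (6), (8), giving enrolled_program, has_valid_id.
Round 3 fires (2), (4), giving resident, age_verified.
resident first appears in round 3.

3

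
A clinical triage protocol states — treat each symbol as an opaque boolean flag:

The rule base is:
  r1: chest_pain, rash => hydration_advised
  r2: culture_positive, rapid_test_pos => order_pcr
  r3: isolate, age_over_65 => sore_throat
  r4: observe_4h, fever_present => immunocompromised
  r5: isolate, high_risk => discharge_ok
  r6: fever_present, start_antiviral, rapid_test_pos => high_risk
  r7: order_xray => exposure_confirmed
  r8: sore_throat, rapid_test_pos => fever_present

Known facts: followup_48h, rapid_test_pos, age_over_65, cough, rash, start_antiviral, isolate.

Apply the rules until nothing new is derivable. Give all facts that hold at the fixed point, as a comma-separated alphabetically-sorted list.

age_over_65, cough, discharge_ok, fever_present, followup_48h, high_risk, isolate, rapid_test_pos, rash, sore_throat, start_antiviral

[1] r3 [isolate, age_over_65 => sore_throat]. ⇒ new: sore_throat.
[2] r8 [sore_throat, rapid_test_pos => fever_present]. ⇒ new: fever_present.
[3] r6 [fever_present, start_antiviral, rapid_test_pos => high_risk]. ⇒ new: high_risk.
[4] r5 [isolate, high_risk => discharge_ok]. ⇒ new: discharge_ok.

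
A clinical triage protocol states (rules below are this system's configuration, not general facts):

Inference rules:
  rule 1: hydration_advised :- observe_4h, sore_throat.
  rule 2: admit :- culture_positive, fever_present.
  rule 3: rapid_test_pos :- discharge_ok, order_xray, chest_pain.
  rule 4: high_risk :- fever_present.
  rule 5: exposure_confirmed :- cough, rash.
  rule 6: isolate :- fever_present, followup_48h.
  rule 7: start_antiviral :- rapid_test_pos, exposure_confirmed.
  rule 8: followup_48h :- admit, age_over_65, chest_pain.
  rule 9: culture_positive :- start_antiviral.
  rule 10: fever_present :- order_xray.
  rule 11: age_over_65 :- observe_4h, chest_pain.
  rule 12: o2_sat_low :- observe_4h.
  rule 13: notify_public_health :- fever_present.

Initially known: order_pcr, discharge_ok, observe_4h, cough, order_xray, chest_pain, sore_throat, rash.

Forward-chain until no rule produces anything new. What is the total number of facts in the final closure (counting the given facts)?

[1] rule 1 [hydration_advised :- observe_4h, sore_throat.]; rule 3 [rapid_test_pos :- discharge_ok, order_xray, chest_pain.]; rule 5 [exposure_confirmed :- cough, rash.]; rule 10 [fever_present :- order_xray.]; rule 11 [age_over_65 :- observe_4h, chest_pain.]; rule 12 [o2_sat_low :- observe_4h.]. ⇒ new: hydration_advised, rapid_test_pos, exposure_confirmed, fever_present, age_over_65, o2_sat_low.
[2] rule 4 [high_risk :- fever_present.]; rule 7 [start_antiviral :- rapid_test_pos, exposure_confirmed.]; rule 13 [notify_public_health :- fever_present.]. ⇒ new: high_risk, start_antiviral, notify_public_health.
[3] rule 9 [culture_positive :- start_antiviral.]. ⇒ new: culture_positive.
[4] rule 2 [admit :- culture_positive, fever_present.]. ⇒ new: admit.
[5] rule 8 [followup_48h :- admit, age_over_65, chest_pain.]. ⇒ new: followup_48h.
[6] rule 6 [isolate :- fever_present, followup_48h.]. ⇒ new: isolate.
Closure: {admit, age_over_65, chest_pain, cough, culture_positive, discharge_ok, exposure_confirmed, fever_present, followup_48h, high_risk, hydration_advised, isolate, notify_public_health, o2_sat_low, observe_4h, order_pcr, order_xray, rapid_test_pos, rash, sore_throat, start_antiviral} — 21 facts.

21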